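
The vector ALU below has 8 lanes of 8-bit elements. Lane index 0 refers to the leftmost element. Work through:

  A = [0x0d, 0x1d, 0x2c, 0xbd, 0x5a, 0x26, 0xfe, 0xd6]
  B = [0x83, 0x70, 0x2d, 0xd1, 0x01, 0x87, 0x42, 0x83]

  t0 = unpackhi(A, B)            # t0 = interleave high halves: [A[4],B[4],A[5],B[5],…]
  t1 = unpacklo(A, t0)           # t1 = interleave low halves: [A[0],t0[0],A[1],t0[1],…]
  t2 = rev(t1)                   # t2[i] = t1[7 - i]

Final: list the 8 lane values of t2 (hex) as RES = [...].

  t0: 5a 01 26 87 fe 42 d6 83
  t1: 0d 5a 1d 01 2c 26 bd 87
  t2: 87 bd 26 2c 01 1d 5a 0d

RES = [0x87, 0xbd, 0x26, 0x2c, 0x01, 0x1d, 0x5a, 0x0d]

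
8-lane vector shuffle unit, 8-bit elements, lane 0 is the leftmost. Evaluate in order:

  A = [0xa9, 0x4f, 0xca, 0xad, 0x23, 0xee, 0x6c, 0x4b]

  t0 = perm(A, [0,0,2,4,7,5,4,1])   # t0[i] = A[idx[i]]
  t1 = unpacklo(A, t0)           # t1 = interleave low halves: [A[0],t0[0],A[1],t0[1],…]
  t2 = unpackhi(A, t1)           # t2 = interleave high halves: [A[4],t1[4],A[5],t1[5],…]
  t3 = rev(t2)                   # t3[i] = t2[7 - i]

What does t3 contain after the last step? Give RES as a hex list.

t0 = [0xa9, 0xa9, 0xca, 0x23, 0x4b, 0xee, 0x23, 0x4f]
t1 = [0xa9, 0xa9, 0x4f, 0xa9, 0xca, 0xca, 0xad, 0x23]
t2 = [0x23, 0xca, 0xee, 0xca, 0x6c, 0xad, 0x4b, 0x23]
t3 = [0x23, 0x4b, 0xad, 0x6c, 0xca, 0xee, 0xca, 0x23]

RES = [0x23, 0x4b, 0xad, 0x6c, 0xca, 0xee, 0xca, 0x23]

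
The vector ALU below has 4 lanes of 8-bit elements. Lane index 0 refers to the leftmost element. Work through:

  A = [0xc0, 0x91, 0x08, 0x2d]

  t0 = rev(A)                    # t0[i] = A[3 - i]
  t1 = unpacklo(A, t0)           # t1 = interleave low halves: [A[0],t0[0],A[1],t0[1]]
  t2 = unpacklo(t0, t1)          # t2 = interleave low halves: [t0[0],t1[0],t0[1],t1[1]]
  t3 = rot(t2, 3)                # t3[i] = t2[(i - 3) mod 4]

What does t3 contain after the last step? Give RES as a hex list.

RES = [ 0xc0  0x08  0x2d  0x2d ]

  t0: 2d 08 91 c0
  t1: c0 2d 91 08
  t2: 2d c0 08 2d
  t3: c0 08 2d 2d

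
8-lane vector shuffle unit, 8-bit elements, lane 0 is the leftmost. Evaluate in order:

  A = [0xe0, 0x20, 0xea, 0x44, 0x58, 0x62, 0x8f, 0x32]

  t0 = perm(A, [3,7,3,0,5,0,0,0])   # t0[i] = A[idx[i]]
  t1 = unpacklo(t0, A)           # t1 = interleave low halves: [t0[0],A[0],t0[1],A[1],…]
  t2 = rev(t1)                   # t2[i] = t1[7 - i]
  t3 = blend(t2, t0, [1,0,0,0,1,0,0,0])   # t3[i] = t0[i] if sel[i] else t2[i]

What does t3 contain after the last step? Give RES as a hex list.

RES = [0x44, 0xe0, 0xea, 0x44, 0x62, 0x32, 0xe0, 0x44]

t0 = [0x44, 0x32, 0x44, 0xe0, 0x62, 0xe0, 0xe0, 0xe0]
t1 = [0x44, 0xe0, 0x32, 0x20, 0x44, 0xea, 0xe0, 0x44]
t2 = [0x44, 0xe0, 0xea, 0x44, 0x20, 0x32, 0xe0, 0x44]
t3 = [0x44, 0xe0, 0xea, 0x44, 0x62, 0x32, 0xe0, 0x44]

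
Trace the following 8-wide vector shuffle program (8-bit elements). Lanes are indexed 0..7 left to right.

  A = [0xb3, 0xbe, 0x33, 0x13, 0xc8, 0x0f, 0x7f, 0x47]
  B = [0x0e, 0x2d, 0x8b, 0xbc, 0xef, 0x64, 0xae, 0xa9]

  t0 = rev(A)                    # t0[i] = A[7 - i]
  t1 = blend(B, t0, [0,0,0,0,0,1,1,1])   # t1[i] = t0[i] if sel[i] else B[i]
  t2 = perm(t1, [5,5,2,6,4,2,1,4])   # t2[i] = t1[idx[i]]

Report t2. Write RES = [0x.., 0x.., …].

RES = [0x33, 0x33, 0x8b, 0xbe, 0xef, 0x8b, 0x2d, 0xef]

  t0: 47 7f 0f c8 13 33 be b3
  t1: 0e 2d 8b bc ef 33 be b3
  t2: 33 33 8b be ef 8b 2d ef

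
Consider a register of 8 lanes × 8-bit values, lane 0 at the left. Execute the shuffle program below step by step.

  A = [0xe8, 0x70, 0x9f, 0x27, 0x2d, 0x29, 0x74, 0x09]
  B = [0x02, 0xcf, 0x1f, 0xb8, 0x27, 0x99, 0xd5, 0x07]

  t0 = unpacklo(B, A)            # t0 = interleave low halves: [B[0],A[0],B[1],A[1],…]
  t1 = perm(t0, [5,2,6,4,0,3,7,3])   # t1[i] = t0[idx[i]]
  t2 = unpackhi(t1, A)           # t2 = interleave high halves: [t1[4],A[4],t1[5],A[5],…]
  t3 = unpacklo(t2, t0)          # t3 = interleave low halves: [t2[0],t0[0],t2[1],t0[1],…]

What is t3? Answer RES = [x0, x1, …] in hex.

RES = [0x02, 0x02, 0x2d, 0xe8, 0x70, 0xcf, 0x29, 0x70]

→ t0 |02|e8|cf|70|1f|9f|b8|27|
→ t1 |9f|cf|b8|1f|02|70|27|70|
→ t2 |02|2d|70|29|27|74|70|09|
→ t3 |02|02|2d|e8|70|cf|29|70|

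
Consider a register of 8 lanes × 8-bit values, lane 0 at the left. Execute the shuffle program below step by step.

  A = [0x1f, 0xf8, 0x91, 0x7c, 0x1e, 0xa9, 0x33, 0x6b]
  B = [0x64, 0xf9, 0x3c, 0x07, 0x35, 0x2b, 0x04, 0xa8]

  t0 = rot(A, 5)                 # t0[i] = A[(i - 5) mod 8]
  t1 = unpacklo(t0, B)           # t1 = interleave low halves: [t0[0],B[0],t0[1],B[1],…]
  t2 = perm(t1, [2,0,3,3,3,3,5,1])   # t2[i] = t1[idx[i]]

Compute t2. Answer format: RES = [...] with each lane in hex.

RES = [ 0x1e  0x7c  0xf9  0xf9  0xf9  0xf9  0x3c  0x64 ]

t0 = [0x7c, 0x1e, 0xa9, 0x33, 0x6b, 0x1f, 0xf8, 0x91]
t1 = [0x7c, 0x64, 0x1e, 0xf9, 0xa9, 0x3c, 0x33, 0x07]
t2 = [0x1e, 0x7c, 0xf9, 0xf9, 0xf9, 0xf9, 0x3c, 0x64]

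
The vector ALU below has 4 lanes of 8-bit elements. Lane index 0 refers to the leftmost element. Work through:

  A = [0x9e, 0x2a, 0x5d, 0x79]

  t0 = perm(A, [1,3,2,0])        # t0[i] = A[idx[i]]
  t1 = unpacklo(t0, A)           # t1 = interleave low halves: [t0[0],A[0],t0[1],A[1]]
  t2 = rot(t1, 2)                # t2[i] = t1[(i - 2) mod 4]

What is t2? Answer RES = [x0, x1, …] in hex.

t0 = [0x2a, 0x79, 0x5d, 0x9e]
t1 = [0x2a, 0x9e, 0x79, 0x2a]
t2 = [0x79, 0x2a, 0x2a, 0x9e]

RES = [0x79, 0x2a, 0x2a, 0x9e]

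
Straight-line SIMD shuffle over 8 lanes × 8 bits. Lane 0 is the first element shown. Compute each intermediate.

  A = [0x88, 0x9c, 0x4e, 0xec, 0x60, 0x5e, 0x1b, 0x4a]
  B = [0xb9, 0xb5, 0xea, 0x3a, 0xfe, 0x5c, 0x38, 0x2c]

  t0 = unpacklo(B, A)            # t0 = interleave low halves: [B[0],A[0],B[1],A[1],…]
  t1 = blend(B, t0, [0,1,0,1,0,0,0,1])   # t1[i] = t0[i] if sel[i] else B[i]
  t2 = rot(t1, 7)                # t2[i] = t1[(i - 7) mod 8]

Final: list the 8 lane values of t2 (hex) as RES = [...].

→ t0 |b9|88|b5|9c|ea|4e|3a|ec|
→ t1 |b9|88|ea|9c|fe|5c|38|ec|
→ t2 |88|ea|9c|fe|5c|38|ec|b9|

RES = [ 0x88  0xea  0x9c  0xfe  0x5c  0x38  0xec  0xb9 ]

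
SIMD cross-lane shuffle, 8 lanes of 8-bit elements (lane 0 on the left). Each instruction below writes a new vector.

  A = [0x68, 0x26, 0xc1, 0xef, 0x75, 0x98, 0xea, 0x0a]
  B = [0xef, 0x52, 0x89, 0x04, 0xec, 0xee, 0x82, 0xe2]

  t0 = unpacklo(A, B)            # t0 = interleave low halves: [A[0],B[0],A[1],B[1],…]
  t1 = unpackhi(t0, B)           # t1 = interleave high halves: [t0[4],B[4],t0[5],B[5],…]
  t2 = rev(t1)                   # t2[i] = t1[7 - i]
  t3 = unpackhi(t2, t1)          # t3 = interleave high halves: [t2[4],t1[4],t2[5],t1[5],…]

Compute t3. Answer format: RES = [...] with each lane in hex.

RES = [0xee, 0xef, 0x89, 0x82, 0xec, 0x04, 0xc1, 0xe2]

t0 = [0x68, 0xef, 0x26, 0x52, 0xc1, 0x89, 0xef, 0x04]
t1 = [0xc1, 0xec, 0x89, 0xee, 0xef, 0x82, 0x04, 0xe2]
t2 = [0xe2, 0x04, 0x82, 0xef, 0xee, 0x89, 0xec, 0xc1]
t3 = [0xee, 0xef, 0x89, 0x82, 0xec, 0x04, 0xc1, 0xe2]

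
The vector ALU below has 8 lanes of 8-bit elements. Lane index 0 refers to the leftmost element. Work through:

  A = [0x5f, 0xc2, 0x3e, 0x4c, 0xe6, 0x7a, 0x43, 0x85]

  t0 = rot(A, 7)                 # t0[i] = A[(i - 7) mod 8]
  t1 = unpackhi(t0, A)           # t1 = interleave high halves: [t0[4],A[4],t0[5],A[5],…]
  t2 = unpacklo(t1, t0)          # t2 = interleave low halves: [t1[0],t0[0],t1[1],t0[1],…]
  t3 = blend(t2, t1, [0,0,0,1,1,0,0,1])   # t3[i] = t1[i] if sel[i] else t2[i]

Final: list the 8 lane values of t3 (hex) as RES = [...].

t0 = [0xc2, 0x3e, 0x4c, 0xe6, 0x7a, 0x43, 0x85, 0x5f]
t1 = [0x7a, 0xe6, 0x43, 0x7a, 0x85, 0x43, 0x5f, 0x85]
t2 = [0x7a, 0xc2, 0xe6, 0x3e, 0x43, 0x4c, 0x7a, 0xe6]
t3 = [0x7a, 0xc2, 0xe6, 0x7a, 0x85, 0x4c, 0x7a, 0x85]

RES = [0x7a, 0xc2, 0xe6, 0x7a, 0x85, 0x4c, 0x7a, 0x85]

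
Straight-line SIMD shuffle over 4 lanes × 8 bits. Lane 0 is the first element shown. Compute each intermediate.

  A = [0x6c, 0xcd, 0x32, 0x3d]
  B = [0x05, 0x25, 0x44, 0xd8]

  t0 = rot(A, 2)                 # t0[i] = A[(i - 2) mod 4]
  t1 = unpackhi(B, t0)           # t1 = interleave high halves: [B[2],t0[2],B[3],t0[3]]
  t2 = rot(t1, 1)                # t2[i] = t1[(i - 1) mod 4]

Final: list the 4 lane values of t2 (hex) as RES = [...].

t0 = [0x32, 0x3d, 0x6c, 0xcd]
t1 = [0x44, 0x6c, 0xd8, 0xcd]
t2 = [0xcd, 0x44, 0x6c, 0xd8]

RES = [ 0xcd  0x44  0x6c  0xd8 ]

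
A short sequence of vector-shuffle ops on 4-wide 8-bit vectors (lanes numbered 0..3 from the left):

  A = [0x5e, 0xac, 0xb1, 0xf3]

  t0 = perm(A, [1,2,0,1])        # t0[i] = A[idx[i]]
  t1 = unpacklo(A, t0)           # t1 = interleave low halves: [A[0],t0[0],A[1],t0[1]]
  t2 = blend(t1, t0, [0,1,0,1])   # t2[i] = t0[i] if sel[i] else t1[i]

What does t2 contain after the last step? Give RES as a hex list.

RES = [0x5e, 0xb1, 0xac, 0xac]

→ t0 |ac|b1|5e|ac|
→ t1 |5e|ac|ac|b1|
→ t2 |5e|b1|ac|ac|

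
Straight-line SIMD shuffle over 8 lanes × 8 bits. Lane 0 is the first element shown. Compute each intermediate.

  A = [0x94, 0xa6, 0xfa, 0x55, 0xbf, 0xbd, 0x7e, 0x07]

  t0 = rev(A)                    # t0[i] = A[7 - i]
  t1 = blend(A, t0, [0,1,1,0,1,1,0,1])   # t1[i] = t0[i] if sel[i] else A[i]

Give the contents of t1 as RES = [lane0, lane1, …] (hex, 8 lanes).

RES = [0x94, 0x7e, 0xbd, 0x55, 0x55, 0xfa, 0x7e, 0x94]

  t0: 07 7e bd bf 55 fa a6 94
  t1: 94 7e bd 55 55 fa 7e 94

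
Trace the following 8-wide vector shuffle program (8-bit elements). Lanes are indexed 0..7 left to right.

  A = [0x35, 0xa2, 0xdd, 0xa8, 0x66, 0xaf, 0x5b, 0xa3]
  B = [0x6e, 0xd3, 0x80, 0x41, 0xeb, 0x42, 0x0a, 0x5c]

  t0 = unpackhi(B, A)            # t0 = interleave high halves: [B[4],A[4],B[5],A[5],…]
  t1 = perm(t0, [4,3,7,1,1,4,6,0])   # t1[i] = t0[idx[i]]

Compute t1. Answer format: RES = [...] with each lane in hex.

t0 = [0xeb, 0x66, 0x42, 0xaf, 0x0a, 0x5b, 0x5c, 0xa3]
t1 = [0x0a, 0xaf, 0xa3, 0x66, 0x66, 0x0a, 0x5c, 0xeb]

RES = [ 0x0a  0xaf  0xa3  0x66  0x66  0x0a  0x5c  0xeb ]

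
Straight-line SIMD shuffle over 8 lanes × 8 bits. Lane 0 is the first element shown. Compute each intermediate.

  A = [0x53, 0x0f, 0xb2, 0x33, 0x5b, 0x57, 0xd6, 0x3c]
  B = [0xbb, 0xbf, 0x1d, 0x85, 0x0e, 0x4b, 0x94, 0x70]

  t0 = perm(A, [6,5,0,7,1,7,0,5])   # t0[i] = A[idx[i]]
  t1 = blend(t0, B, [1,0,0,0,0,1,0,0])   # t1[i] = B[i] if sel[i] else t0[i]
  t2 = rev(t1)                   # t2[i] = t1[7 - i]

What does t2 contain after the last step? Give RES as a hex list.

RES = [ 0x57  0x53  0x4b  0x0f  0x3c  0x53  0x57  0xbb ]

  t0: d6 57 53 3c 0f 3c 53 57
  t1: bb 57 53 3c 0f 4b 53 57
  t2: 57 53 4b 0f 3c 53 57 bb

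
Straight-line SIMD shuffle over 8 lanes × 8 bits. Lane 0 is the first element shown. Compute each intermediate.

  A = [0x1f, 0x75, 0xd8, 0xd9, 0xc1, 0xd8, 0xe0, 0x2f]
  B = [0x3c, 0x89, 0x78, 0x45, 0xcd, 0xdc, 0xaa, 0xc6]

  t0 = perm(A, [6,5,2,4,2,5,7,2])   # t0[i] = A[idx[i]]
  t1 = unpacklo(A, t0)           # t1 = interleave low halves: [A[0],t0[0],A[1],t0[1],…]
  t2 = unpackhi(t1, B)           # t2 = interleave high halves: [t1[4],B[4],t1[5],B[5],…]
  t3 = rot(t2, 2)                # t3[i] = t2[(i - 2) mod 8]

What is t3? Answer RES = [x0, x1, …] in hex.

RES = [0xc1, 0xc6, 0xd8, 0xcd, 0xd8, 0xdc, 0xd9, 0xaa]

t0 = [0xe0, 0xd8, 0xd8, 0xc1, 0xd8, 0xd8, 0x2f, 0xd8]
t1 = [0x1f, 0xe0, 0x75, 0xd8, 0xd8, 0xd8, 0xd9, 0xc1]
t2 = [0xd8, 0xcd, 0xd8, 0xdc, 0xd9, 0xaa, 0xc1, 0xc6]
t3 = [0xc1, 0xc6, 0xd8, 0xcd, 0xd8, 0xdc, 0xd9, 0xaa]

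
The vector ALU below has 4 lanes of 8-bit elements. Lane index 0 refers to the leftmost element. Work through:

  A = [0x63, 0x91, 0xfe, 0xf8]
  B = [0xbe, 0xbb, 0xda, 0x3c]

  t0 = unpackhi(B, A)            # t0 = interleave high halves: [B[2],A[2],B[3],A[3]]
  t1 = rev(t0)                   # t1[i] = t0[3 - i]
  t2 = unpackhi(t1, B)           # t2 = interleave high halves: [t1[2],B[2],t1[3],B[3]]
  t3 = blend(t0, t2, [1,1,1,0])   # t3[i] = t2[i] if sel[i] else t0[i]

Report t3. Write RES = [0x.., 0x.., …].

RES = [0xfe, 0xda, 0xda, 0xf8]

t0 = [0xda, 0xfe, 0x3c, 0xf8]
t1 = [0xf8, 0x3c, 0xfe, 0xda]
t2 = [0xfe, 0xda, 0xda, 0x3c]
t3 = [0xfe, 0xda, 0xda, 0xf8]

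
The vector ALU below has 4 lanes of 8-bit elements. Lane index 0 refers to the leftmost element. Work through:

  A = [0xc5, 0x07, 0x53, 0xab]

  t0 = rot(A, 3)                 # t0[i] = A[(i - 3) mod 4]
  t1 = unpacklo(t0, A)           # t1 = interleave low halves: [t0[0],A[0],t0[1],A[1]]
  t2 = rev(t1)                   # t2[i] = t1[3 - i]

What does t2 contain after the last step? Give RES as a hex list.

RES = [0x07, 0x53, 0xc5, 0x07]

→ t0 |07|53|ab|c5|
→ t1 |07|c5|53|07|
→ t2 |07|53|c5|07|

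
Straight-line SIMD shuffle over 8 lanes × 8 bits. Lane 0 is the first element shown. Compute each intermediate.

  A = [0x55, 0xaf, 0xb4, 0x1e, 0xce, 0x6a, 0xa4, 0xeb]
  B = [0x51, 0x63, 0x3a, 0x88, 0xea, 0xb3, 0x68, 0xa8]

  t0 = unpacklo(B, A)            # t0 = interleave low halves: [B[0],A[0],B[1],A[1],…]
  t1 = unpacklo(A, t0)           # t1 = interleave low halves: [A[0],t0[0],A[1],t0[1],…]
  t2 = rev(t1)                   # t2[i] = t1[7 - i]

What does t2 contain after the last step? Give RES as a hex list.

→ t0 |51|55|63|af|3a|b4|88|1e|
→ t1 |55|51|af|55|b4|63|1e|af|
→ t2 |af|1e|63|b4|55|af|51|55|

RES = [ 0xaf  0x1e  0x63  0xb4  0x55  0xaf  0x51  0x55 ]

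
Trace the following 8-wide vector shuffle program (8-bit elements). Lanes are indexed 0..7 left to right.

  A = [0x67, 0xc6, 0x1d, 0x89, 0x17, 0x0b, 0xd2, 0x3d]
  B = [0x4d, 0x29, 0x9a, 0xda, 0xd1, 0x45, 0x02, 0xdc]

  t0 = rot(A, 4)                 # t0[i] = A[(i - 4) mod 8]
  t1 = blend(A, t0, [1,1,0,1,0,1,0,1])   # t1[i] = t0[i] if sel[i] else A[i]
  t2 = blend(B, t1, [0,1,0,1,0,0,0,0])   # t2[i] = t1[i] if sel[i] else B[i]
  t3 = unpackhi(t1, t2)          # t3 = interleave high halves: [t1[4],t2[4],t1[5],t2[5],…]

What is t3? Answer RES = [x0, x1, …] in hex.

→ t0 |17|0b|d2|3d|67|c6|1d|89|
→ t1 |17|0b|1d|3d|17|c6|d2|89|
→ t2 |4d|0b|9a|3d|d1|45|02|dc|
→ t3 |17|d1|c6|45|d2|02|89|dc|

RES = [ 0x17  0xd1  0xc6  0x45  0xd2  0x02  0x89  0xdc ]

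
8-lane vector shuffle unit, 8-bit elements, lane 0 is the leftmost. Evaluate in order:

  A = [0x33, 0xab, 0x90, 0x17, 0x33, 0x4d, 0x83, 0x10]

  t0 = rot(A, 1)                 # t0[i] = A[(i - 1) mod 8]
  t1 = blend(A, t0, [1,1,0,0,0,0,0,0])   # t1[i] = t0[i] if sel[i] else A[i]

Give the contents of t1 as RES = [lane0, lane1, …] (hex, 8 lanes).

RES = [0x10, 0x33, 0x90, 0x17, 0x33, 0x4d, 0x83, 0x10]

  t0: 10 33 ab 90 17 33 4d 83
  t1: 10 33 90 17 33 4d 83 10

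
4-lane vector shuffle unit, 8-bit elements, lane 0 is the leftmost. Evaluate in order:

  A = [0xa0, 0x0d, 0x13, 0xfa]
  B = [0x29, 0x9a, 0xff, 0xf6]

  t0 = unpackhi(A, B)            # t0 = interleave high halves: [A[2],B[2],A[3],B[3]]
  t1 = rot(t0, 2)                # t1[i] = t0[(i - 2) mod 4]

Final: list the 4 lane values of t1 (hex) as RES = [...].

RES = [0xfa, 0xf6, 0x13, 0xff]

  t0: 13 ff fa f6
  t1: fa f6 13 ff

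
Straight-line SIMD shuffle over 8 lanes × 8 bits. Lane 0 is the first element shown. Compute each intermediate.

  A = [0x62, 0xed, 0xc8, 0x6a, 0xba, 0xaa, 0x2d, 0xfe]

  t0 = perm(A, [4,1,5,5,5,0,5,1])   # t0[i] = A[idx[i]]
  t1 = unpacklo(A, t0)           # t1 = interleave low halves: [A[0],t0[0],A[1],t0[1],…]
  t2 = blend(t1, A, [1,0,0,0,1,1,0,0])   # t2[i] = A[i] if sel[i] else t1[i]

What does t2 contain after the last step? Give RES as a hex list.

RES = [ 0x62  0xba  0xed  0xed  0xba  0xaa  0x6a  0xaa ]

  t0: ba ed aa aa aa 62 aa ed
  t1: 62 ba ed ed c8 aa 6a aa
  t2: 62 ba ed ed ba aa 6a aa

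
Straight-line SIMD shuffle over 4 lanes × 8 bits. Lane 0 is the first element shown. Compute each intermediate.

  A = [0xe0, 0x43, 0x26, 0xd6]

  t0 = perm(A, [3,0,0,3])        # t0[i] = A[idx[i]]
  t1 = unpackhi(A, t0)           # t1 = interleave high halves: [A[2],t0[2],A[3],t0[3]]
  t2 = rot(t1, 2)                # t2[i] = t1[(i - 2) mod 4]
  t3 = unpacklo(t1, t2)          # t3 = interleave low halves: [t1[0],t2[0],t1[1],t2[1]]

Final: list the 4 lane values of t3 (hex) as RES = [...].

RES = [0x26, 0xd6, 0xe0, 0xd6]

  t0: d6 e0 e0 d6
  t1: 26 e0 d6 d6
  t2: d6 d6 26 e0
  t3: 26 d6 e0 d6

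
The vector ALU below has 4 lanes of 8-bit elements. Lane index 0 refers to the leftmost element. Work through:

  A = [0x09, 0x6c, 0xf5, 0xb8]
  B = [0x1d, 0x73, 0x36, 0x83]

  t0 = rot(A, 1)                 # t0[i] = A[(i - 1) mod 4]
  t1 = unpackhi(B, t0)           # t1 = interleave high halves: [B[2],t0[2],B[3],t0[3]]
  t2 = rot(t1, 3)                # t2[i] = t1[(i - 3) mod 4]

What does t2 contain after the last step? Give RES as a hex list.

  t0: b8 09 6c f5
  t1: 36 6c 83 f5
  t2: 6c 83 f5 36

RES = [ 0x6c  0x83  0xf5  0x36 ]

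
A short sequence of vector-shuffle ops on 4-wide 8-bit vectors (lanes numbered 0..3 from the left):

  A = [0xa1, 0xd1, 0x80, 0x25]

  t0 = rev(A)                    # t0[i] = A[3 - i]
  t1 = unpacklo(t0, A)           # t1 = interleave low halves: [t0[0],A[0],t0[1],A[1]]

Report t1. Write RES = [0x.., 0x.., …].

RES = [0x25, 0xa1, 0x80, 0xd1]

t0 = [0x25, 0x80, 0xd1, 0xa1]
t1 = [0x25, 0xa1, 0x80, 0xd1]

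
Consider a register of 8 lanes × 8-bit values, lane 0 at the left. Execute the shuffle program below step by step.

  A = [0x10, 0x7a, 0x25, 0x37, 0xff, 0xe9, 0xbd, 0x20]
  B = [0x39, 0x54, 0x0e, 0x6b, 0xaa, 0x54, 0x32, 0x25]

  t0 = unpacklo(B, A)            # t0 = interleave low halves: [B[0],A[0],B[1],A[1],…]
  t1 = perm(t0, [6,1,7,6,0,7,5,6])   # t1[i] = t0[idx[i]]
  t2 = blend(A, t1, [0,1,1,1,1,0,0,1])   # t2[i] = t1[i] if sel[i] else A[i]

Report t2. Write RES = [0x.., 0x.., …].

RES = [ 0x10  0x10  0x37  0x6b  0x39  0xe9  0xbd  0x6b ]

t0 = [0x39, 0x10, 0x54, 0x7a, 0x0e, 0x25, 0x6b, 0x37]
t1 = [0x6b, 0x10, 0x37, 0x6b, 0x39, 0x37, 0x25, 0x6b]
t2 = [0x10, 0x10, 0x37, 0x6b, 0x39, 0xe9, 0xbd, 0x6b]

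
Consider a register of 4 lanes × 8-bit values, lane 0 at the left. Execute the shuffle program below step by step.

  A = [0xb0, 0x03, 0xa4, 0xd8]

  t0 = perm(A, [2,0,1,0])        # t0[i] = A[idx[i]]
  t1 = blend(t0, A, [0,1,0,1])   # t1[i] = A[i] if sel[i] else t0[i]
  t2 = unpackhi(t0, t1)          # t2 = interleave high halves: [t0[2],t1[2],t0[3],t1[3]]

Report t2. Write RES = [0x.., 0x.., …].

→ t0 |a4|b0|03|b0|
→ t1 |a4|03|03|d8|
→ t2 |03|03|b0|d8|

RES = [ 0x03  0x03  0xb0  0xd8 ]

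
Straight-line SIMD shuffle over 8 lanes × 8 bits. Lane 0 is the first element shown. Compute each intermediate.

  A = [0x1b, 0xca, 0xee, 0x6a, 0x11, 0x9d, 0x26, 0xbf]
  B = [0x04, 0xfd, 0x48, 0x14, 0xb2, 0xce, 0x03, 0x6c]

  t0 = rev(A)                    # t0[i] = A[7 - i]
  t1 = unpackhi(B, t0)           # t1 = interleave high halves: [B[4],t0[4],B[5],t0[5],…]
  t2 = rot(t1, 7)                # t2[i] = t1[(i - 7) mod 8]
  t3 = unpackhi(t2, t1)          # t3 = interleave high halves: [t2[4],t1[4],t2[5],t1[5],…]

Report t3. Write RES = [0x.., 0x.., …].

RES = [ 0xca  0x03  0x6c  0xca  0x1b  0x6c  0xb2  0x1b ]

t0 = [0xbf, 0x26, 0x9d, 0x11, 0x6a, 0xee, 0xca, 0x1b]
t1 = [0xb2, 0x6a, 0xce, 0xee, 0x03, 0xca, 0x6c, 0x1b]
t2 = [0x6a, 0xce, 0xee, 0x03, 0xca, 0x6c, 0x1b, 0xb2]
t3 = [0xca, 0x03, 0x6c, 0xca, 0x1b, 0x6c, 0xb2, 0x1b]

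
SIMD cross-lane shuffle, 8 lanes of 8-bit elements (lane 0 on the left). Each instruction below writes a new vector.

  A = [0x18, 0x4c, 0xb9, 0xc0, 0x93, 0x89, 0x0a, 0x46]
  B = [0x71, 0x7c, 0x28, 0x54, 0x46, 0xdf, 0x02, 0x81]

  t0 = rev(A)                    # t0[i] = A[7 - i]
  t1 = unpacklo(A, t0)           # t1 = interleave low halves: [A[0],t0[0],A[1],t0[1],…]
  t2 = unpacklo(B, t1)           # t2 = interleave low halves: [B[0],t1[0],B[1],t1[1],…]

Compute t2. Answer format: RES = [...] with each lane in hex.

  t0: 46 0a 89 93 c0 b9 4c 18
  t1: 18 46 4c 0a b9 89 c0 93
  t2: 71 18 7c 46 28 4c 54 0a

RES = [0x71, 0x18, 0x7c, 0x46, 0x28, 0x4c, 0x54, 0x0a]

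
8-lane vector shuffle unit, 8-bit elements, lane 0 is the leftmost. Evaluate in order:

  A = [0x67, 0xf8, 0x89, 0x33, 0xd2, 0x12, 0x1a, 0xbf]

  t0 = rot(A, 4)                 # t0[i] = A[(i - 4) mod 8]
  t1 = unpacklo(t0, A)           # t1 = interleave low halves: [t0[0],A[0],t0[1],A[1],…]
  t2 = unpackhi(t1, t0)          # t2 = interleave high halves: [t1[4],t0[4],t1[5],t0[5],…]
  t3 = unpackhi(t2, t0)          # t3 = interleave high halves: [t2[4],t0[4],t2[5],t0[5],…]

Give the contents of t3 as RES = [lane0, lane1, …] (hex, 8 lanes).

  t0: d2 12 1a bf 67 f8 89 33
  t1: d2 67 12 f8 1a 89 bf 33
  t2: 1a 67 89 f8 bf 89 33 33
  t3: bf 67 89 f8 33 89 33 33

RES = [ 0xbf  0x67  0x89  0xf8  0x33  0x89  0x33  0x33 ]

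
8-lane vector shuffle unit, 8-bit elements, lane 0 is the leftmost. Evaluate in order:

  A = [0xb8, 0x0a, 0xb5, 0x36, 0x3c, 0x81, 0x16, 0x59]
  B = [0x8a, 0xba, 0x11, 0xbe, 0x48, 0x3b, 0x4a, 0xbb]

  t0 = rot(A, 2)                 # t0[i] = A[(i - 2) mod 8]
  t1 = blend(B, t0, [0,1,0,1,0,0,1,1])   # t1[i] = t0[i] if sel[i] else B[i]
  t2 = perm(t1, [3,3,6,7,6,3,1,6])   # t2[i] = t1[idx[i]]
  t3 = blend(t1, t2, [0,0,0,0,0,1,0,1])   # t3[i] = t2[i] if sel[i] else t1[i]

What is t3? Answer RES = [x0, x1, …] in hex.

→ t0 |16|59|b8|0a|b5|36|3c|81|
→ t1 |8a|59|11|0a|48|3b|3c|81|
→ t2 |0a|0a|3c|81|3c|0a|59|3c|
→ t3 |8a|59|11|0a|48|0a|3c|3c|

RES = [0x8a, 0x59, 0x11, 0x0a, 0x48, 0x0a, 0x3c, 0x3c]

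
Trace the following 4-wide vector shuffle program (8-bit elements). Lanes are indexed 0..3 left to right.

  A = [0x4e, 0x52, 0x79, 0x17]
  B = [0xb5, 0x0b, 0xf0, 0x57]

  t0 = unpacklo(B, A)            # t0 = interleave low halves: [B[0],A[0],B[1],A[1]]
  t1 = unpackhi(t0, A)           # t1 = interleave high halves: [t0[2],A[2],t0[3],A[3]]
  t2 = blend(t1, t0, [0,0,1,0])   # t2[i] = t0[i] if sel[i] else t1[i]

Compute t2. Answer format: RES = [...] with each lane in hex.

RES = [0x0b, 0x79, 0x0b, 0x17]

→ t0 |b5|4e|0b|52|
→ t1 |0b|79|52|17|
→ t2 |0b|79|0b|17|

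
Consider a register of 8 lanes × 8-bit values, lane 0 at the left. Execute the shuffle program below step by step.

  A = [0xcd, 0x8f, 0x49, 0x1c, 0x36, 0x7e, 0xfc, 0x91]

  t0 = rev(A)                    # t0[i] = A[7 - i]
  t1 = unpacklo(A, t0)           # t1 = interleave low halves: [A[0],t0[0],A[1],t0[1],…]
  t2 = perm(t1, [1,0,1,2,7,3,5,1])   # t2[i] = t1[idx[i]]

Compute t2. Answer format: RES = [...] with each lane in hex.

→ t0 |91|fc|7e|36|1c|49|8f|cd|
→ t1 |cd|91|8f|fc|49|7e|1c|36|
→ t2 |91|cd|91|8f|36|fc|7e|91|

RES = [0x91, 0xcd, 0x91, 0x8f, 0x36, 0xfc, 0x7e, 0x91]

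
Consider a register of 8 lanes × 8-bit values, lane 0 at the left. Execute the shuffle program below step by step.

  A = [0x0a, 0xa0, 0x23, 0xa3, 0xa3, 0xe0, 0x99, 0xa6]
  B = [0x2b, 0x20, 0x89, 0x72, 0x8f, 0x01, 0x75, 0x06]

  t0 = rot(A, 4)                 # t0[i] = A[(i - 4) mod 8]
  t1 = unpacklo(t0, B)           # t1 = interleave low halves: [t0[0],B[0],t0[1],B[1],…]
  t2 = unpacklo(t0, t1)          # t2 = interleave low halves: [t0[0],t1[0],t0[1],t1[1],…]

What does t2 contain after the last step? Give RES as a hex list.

RES = [0xa3, 0xa3, 0xe0, 0x2b, 0x99, 0xe0, 0xa6, 0x20]

t0 = [0xa3, 0xe0, 0x99, 0xa6, 0x0a, 0xa0, 0x23, 0xa3]
t1 = [0xa3, 0x2b, 0xe0, 0x20, 0x99, 0x89, 0xa6, 0x72]
t2 = [0xa3, 0xa3, 0xe0, 0x2b, 0x99, 0xe0, 0xa6, 0x20]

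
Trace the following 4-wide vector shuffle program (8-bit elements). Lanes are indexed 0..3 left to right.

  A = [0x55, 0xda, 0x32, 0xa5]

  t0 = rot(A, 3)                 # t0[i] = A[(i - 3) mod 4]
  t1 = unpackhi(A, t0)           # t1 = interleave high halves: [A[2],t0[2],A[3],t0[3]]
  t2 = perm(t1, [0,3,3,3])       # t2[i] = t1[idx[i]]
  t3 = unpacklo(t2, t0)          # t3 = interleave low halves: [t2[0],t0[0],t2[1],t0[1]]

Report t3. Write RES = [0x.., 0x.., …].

→ t0 |da|32|a5|55|
→ t1 |32|a5|a5|55|
→ t2 |32|55|55|55|
→ t3 |32|da|55|32|

RES = [ 0x32  0xda  0x55  0x32 ]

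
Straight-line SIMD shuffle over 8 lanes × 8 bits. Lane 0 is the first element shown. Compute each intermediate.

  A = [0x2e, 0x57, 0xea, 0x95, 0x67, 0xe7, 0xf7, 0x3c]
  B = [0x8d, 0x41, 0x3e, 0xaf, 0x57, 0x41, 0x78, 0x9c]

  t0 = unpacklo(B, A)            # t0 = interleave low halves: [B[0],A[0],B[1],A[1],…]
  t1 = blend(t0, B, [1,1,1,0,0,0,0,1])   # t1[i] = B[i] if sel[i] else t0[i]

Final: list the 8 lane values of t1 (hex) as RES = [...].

RES = [ 0x8d  0x41  0x3e  0x57  0x3e  0xea  0xaf  0x9c ]

t0 = [0x8d, 0x2e, 0x41, 0x57, 0x3e, 0xea, 0xaf, 0x95]
t1 = [0x8d, 0x41, 0x3e, 0x57, 0x3e, 0xea, 0xaf, 0x9c]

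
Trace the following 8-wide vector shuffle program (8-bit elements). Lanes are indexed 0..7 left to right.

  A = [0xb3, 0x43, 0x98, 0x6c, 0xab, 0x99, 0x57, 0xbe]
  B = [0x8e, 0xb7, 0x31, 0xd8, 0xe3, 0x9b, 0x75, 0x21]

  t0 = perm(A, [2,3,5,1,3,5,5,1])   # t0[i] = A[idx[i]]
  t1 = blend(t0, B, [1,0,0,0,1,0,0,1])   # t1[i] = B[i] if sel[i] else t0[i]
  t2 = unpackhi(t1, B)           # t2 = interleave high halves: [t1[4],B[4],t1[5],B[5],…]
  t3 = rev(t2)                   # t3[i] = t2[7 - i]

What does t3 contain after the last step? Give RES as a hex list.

RES = [ 0x21  0x21  0x75  0x99  0x9b  0x99  0xe3  0xe3 ]

→ t0 |98|6c|99|43|6c|99|99|43|
→ t1 |8e|6c|99|43|e3|99|99|21|
→ t2 |e3|e3|99|9b|99|75|21|21|
→ t3 |21|21|75|99|9b|99|e3|e3|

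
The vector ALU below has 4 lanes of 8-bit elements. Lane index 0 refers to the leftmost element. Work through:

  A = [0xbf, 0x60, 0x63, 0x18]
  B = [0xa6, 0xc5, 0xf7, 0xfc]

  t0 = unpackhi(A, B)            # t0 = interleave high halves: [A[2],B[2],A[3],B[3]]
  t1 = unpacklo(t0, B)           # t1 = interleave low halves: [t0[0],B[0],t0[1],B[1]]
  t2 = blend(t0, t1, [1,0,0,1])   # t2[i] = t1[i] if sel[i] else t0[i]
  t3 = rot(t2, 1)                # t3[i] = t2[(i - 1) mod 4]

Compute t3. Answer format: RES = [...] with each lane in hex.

  t0: 63 f7 18 fc
  t1: 63 a6 f7 c5
  t2: 63 f7 18 c5
  t3: c5 63 f7 18

RES = [ 0xc5  0x63  0xf7  0x18 ]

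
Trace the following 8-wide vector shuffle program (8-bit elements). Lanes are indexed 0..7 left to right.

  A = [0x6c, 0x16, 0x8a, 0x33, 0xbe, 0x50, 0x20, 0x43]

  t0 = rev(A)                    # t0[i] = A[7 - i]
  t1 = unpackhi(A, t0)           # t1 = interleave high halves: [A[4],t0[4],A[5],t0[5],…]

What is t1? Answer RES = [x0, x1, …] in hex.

RES = [ 0xbe  0x33  0x50  0x8a  0x20  0x16  0x43  0x6c ]

t0 = [0x43, 0x20, 0x50, 0xbe, 0x33, 0x8a, 0x16, 0x6c]
t1 = [0xbe, 0x33, 0x50, 0x8a, 0x20, 0x16, 0x43, 0x6c]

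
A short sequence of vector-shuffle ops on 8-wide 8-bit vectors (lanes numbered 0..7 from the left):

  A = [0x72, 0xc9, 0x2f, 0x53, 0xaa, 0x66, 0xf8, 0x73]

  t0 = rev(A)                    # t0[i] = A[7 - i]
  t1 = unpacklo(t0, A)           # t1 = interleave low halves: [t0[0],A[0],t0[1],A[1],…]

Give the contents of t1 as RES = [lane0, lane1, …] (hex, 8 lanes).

→ t0 |73|f8|66|aa|53|2f|c9|72|
→ t1 |73|72|f8|c9|66|2f|aa|53|

RES = [0x73, 0x72, 0xf8, 0xc9, 0x66, 0x2f, 0xaa, 0x53]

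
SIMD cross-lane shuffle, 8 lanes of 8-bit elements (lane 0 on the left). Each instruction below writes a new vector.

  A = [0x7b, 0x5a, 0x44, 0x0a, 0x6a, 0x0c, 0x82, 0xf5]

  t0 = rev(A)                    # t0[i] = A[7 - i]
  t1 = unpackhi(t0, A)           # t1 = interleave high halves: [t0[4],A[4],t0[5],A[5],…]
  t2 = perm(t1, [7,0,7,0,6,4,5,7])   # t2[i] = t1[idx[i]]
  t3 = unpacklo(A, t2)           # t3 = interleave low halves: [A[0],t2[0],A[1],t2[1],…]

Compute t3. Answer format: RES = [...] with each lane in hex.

RES = [0x7b, 0xf5, 0x5a, 0x0a, 0x44, 0xf5, 0x0a, 0x0a]

t0 = [0xf5, 0x82, 0x0c, 0x6a, 0x0a, 0x44, 0x5a, 0x7b]
t1 = [0x0a, 0x6a, 0x44, 0x0c, 0x5a, 0x82, 0x7b, 0xf5]
t2 = [0xf5, 0x0a, 0xf5, 0x0a, 0x7b, 0x5a, 0x82, 0xf5]
t3 = [0x7b, 0xf5, 0x5a, 0x0a, 0x44, 0xf5, 0x0a, 0x0a]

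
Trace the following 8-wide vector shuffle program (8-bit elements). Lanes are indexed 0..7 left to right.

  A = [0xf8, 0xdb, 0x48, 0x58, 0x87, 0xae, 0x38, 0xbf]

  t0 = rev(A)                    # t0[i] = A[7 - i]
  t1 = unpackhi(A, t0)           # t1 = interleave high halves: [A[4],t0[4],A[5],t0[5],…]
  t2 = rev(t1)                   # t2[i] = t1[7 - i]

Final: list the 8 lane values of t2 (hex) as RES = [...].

RES = [ 0xf8  0xbf  0xdb  0x38  0x48  0xae  0x58  0x87 ]

  t0: bf 38 ae 87 58 48 db f8
  t1: 87 58 ae 48 38 db bf f8
  t2: f8 bf db 38 48 ae 58 87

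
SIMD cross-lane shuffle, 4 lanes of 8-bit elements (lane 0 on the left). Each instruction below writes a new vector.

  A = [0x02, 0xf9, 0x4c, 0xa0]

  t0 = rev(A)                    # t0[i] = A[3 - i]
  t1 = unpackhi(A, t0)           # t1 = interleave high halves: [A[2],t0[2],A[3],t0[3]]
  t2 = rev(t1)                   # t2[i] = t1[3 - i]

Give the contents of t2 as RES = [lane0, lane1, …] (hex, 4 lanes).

t0 = [0xa0, 0x4c, 0xf9, 0x02]
t1 = [0x4c, 0xf9, 0xa0, 0x02]
t2 = [0x02, 0xa0, 0xf9, 0x4c]

RES = [0x02, 0xa0, 0xf9, 0x4c]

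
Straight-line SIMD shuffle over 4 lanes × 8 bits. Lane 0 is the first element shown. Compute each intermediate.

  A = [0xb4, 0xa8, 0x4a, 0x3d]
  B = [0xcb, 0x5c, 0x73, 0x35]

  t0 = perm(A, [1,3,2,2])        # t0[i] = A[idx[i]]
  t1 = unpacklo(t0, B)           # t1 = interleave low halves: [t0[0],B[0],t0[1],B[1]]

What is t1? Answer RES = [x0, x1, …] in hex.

→ t0 |a8|3d|4a|4a|
→ t1 |a8|cb|3d|5c|

RES = [ 0xa8  0xcb  0x3d  0x5c ]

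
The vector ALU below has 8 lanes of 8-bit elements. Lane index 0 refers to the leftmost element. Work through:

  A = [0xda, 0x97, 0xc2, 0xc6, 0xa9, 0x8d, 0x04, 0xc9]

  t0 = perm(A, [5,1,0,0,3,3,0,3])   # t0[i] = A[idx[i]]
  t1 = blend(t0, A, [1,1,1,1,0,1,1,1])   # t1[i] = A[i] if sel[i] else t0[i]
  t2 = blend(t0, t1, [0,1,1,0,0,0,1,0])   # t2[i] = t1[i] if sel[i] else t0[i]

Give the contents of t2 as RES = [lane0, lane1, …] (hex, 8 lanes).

RES = [ 0x8d  0x97  0xc2  0xda  0xc6  0xc6  0x04  0xc6 ]

→ t0 |8d|97|da|da|c6|c6|da|c6|
→ t1 |da|97|c2|c6|c6|8d|04|c9|
→ t2 |8d|97|c2|da|c6|c6|04|c6|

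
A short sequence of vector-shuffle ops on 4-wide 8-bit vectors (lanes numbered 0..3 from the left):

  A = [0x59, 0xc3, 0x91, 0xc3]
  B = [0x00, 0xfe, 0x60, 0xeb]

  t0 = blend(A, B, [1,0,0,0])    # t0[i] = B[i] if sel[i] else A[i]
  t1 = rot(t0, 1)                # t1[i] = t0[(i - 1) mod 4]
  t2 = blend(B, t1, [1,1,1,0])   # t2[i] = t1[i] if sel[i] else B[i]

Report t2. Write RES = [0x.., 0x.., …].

RES = [ 0xc3  0x00  0xc3  0xeb ]

t0 = [0x00, 0xc3, 0x91, 0xc3]
t1 = [0xc3, 0x00, 0xc3, 0x91]
t2 = [0xc3, 0x00, 0xc3, 0xeb]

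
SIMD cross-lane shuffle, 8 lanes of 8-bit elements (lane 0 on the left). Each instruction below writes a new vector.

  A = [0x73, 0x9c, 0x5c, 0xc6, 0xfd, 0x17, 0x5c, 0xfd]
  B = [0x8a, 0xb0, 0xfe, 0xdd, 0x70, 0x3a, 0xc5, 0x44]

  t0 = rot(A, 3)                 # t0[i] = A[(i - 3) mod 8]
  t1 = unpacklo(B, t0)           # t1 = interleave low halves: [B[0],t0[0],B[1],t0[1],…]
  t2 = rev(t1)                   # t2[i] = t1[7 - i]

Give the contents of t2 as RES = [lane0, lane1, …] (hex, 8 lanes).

RES = [ 0x73  0xdd  0xfd  0xfe  0x5c  0xb0  0x17  0x8a ]

t0 = [0x17, 0x5c, 0xfd, 0x73, 0x9c, 0x5c, 0xc6, 0xfd]
t1 = [0x8a, 0x17, 0xb0, 0x5c, 0xfe, 0xfd, 0xdd, 0x73]
t2 = [0x73, 0xdd, 0xfd, 0xfe, 0x5c, 0xb0, 0x17, 0x8a]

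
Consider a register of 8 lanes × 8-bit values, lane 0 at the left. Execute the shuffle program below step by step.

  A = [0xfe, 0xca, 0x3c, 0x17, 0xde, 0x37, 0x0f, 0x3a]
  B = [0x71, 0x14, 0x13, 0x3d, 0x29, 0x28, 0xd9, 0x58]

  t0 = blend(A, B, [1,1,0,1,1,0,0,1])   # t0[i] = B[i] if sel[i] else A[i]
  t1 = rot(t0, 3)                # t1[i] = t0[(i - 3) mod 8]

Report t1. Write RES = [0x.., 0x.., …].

→ t0 |71|14|3c|3d|29|37|0f|58|
→ t1 |37|0f|58|71|14|3c|3d|29|

RES = [ 0x37  0x0f  0x58  0x71  0x14  0x3c  0x3d  0x29 ]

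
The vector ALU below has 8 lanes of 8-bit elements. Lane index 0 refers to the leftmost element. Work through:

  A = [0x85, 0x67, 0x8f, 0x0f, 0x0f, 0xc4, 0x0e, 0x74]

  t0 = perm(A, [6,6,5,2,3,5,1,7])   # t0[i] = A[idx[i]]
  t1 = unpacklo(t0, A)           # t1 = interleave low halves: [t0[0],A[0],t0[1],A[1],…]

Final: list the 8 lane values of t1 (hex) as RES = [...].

RES = [0x0e, 0x85, 0x0e, 0x67, 0xc4, 0x8f, 0x8f, 0x0f]

  t0: 0e 0e c4 8f 0f c4 67 74
  t1: 0e 85 0e 67 c4 8f 8f 0f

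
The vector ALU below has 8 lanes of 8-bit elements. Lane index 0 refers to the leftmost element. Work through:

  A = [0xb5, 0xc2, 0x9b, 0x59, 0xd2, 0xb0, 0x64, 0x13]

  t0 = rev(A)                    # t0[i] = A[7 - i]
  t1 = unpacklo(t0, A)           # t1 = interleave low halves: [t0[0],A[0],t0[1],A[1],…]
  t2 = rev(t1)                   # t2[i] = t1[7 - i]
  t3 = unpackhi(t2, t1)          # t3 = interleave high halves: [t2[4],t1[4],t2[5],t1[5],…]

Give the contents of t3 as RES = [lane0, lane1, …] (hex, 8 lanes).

RES = [0xc2, 0xb0, 0x64, 0x9b, 0xb5, 0xd2, 0x13, 0x59]

  t0: 13 64 b0 d2 59 9b c2 b5
  t1: 13 b5 64 c2 b0 9b d2 59
  t2: 59 d2 9b b0 c2 64 b5 13
  t3: c2 b0 64 9b b5 d2 13 59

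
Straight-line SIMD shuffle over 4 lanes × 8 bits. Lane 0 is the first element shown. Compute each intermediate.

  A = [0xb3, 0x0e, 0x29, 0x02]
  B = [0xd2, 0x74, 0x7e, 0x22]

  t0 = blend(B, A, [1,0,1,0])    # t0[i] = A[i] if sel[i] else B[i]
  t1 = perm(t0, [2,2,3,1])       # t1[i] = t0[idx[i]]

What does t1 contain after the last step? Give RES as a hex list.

RES = [0x29, 0x29, 0x22, 0x74]

t0 = [0xb3, 0x74, 0x29, 0x22]
t1 = [0x29, 0x29, 0x22, 0x74]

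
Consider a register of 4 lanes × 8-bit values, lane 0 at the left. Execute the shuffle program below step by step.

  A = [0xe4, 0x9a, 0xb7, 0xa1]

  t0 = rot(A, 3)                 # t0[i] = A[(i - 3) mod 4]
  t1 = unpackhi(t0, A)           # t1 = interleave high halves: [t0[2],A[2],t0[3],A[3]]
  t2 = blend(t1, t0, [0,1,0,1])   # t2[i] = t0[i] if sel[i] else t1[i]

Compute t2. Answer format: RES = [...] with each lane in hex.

t0 = [0x9a, 0xb7, 0xa1, 0xe4]
t1 = [0xa1, 0xb7, 0xe4, 0xa1]
t2 = [0xa1, 0xb7, 0xe4, 0xe4]

RES = [ 0xa1  0xb7  0xe4  0xe4 ]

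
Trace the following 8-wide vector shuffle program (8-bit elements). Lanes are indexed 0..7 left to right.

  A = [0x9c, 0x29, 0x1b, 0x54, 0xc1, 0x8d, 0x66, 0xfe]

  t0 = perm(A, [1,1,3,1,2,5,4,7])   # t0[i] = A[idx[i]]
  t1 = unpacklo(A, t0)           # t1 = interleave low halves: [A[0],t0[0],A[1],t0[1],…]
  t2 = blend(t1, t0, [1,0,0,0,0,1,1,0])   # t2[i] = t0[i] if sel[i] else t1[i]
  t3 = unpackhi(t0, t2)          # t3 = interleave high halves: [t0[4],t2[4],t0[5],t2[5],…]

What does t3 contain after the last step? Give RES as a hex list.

RES = [ 0x1b  0x1b  0x8d  0x8d  0xc1  0xc1  0xfe  0x29 ]

→ t0 |29|29|54|29|1b|8d|c1|fe|
→ t1 |9c|29|29|29|1b|54|54|29|
→ t2 |29|29|29|29|1b|8d|c1|29|
→ t3 |1b|1b|8d|8d|c1|c1|fe|29|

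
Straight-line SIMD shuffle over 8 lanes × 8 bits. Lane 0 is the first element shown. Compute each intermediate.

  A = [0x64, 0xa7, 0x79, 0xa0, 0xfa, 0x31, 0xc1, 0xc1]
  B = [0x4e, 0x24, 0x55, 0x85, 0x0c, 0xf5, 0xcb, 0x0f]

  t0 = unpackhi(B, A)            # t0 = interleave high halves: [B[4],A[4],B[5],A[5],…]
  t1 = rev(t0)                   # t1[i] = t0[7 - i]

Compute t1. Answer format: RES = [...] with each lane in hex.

RES = [ 0xc1  0x0f  0xc1  0xcb  0x31  0xf5  0xfa  0x0c ]

→ t0 |0c|fa|f5|31|cb|c1|0f|c1|
→ t1 |c1|0f|c1|cb|31|f5|fa|0c|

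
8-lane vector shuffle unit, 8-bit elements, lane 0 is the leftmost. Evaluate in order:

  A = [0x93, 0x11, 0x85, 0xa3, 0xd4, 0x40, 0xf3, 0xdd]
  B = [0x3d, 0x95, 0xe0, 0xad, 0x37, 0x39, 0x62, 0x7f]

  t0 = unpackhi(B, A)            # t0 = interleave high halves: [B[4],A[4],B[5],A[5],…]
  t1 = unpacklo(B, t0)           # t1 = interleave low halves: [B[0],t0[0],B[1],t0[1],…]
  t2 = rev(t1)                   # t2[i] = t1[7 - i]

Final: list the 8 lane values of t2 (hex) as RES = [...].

→ t0 |37|d4|39|40|62|f3|7f|dd|
→ t1 |3d|37|95|d4|e0|39|ad|40|
→ t2 |40|ad|39|e0|d4|95|37|3d|

RES = [ 0x40  0xad  0x39  0xe0  0xd4  0x95  0x37  0x3d ]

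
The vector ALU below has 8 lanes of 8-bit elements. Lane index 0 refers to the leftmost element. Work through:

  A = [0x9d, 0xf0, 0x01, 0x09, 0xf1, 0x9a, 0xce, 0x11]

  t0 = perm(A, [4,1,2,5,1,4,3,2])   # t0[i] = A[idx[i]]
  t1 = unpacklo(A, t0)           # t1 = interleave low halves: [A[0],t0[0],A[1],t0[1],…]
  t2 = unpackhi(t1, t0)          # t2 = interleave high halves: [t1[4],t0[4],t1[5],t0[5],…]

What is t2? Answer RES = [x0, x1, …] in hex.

  t0: f1 f0 01 9a f0 f1 09 01
  t1: 9d f1 f0 f0 01 01 09 9a
  t2: 01 f0 01 f1 09 09 9a 01

RES = [ 0x01  0xf0  0x01  0xf1  0x09  0x09  0x9a  0x01 ]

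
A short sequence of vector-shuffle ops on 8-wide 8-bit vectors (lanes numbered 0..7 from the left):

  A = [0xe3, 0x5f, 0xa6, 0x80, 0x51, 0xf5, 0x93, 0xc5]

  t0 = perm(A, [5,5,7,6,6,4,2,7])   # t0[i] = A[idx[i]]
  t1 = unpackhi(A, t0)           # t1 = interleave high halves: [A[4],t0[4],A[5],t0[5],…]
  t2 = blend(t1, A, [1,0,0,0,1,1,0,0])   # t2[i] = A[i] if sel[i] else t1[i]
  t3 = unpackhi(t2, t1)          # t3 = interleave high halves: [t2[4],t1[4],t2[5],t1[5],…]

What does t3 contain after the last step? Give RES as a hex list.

RES = [0x51, 0x93, 0xf5, 0xa6, 0xc5, 0xc5, 0xc5, 0xc5]

t0 = [0xf5, 0xf5, 0xc5, 0x93, 0x93, 0x51, 0xa6, 0xc5]
t1 = [0x51, 0x93, 0xf5, 0x51, 0x93, 0xa6, 0xc5, 0xc5]
t2 = [0xe3, 0x93, 0xf5, 0x51, 0x51, 0xf5, 0xc5, 0xc5]
t3 = [0x51, 0x93, 0xf5, 0xa6, 0xc5, 0xc5, 0xc5, 0xc5]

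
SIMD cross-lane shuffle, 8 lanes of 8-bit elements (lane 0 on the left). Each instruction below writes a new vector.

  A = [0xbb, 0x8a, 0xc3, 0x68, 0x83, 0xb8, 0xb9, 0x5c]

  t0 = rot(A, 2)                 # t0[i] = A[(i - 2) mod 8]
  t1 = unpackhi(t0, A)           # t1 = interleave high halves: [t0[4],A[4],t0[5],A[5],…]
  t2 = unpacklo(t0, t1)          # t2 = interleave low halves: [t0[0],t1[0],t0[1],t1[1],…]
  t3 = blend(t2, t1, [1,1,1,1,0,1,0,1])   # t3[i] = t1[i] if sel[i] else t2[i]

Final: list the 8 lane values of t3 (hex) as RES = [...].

RES = [ 0xc3  0x83  0x68  0xb8  0xbb  0xb9  0x8a  0x5c ]

→ t0 |b9|5c|bb|8a|c3|68|83|b8|
→ t1 |c3|83|68|b8|83|b9|b8|5c|
→ t2 |b9|c3|5c|83|bb|68|8a|b8|
→ t3 |c3|83|68|b8|bb|b9|8a|5c|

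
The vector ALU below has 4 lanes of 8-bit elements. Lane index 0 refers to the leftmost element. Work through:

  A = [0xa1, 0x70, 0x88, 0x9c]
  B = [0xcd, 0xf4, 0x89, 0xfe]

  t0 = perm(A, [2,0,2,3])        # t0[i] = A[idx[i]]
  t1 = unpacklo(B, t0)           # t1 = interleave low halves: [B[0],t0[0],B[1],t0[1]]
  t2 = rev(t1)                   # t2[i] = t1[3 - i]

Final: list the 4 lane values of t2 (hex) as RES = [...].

RES = [ 0xa1  0xf4  0x88  0xcd ]

t0 = [0x88, 0xa1, 0x88, 0x9c]
t1 = [0xcd, 0x88, 0xf4, 0xa1]
t2 = [0xa1, 0xf4, 0x88, 0xcd]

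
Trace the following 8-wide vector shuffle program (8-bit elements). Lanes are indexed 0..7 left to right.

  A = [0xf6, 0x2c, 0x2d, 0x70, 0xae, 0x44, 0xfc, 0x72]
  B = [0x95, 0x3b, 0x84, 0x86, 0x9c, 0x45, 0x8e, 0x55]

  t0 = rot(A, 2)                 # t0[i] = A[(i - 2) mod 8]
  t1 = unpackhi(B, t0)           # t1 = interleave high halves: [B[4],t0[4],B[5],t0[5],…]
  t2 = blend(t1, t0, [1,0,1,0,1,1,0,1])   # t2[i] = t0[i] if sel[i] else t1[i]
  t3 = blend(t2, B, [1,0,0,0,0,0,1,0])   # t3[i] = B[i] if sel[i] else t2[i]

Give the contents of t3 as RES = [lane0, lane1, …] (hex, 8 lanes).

RES = [0x95, 0x2d, 0xf6, 0x70, 0x2d, 0x70, 0x8e, 0x44]

  t0: fc 72 f6 2c 2d 70 ae 44
  t1: 9c 2d 45 70 8e ae 55 44
  t2: fc 2d f6 70 2d 70 55 44
  t3: 95 2d f6 70 2d 70 8e 44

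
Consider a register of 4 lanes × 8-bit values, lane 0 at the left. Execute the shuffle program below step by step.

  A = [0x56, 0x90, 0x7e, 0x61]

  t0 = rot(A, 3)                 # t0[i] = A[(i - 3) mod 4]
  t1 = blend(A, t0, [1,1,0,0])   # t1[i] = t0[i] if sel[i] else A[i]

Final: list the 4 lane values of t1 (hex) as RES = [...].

RES = [ 0x90  0x7e  0x7e  0x61 ]

t0 = [0x90, 0x7e, 0x61, 0x56]
t1 = [0x90, 0x7e, 0x7e, 0x61]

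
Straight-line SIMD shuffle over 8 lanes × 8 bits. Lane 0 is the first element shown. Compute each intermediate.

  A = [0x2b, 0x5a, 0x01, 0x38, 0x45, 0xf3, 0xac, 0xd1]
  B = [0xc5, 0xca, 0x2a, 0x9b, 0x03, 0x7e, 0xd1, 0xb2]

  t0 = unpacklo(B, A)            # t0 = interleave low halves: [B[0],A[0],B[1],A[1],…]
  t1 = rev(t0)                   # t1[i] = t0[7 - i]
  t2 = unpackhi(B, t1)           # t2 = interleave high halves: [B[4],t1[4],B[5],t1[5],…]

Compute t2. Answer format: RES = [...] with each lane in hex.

→ t0 |c5|2b|ca|5a|2a|01|9b|38|
→ t1 |38|9b|01|2a|5a|ca|2b|c5|
→ t2 |03|5a|7e|ca|d1|2b|b2|c5|

RES = [0x03, 0x5a, 0x7e, 0xca, 0xd1, 0x2b, 0xb2, 0xc5]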